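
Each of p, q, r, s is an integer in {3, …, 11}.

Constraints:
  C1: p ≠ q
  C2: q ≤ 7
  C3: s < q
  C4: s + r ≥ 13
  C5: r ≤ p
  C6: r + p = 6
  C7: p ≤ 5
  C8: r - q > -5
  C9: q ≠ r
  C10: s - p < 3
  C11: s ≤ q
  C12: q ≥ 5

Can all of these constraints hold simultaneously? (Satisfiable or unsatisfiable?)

From constraints 2 and 11: s ≤ q ≤ 7. From constraints 5 and 7: r ≤ p ≤ 5. Hence s + r ≤ 12. But constraint 4 requires s + r ≥ 13, and 13 > 12. Contradiction.

Unsatisfiable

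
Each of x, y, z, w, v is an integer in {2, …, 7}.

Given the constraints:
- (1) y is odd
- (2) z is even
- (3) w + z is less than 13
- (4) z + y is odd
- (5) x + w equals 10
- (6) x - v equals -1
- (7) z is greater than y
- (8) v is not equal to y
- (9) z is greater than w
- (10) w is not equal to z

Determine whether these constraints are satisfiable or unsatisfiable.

Take x = 5, y = 3, z = 6, w = 5, v = 6. Then constraint 3: w + z = 11; constraint 5: x + w = 10; constraint 6: x - v = -1, and every other listed constraint is also met.

Satisfiable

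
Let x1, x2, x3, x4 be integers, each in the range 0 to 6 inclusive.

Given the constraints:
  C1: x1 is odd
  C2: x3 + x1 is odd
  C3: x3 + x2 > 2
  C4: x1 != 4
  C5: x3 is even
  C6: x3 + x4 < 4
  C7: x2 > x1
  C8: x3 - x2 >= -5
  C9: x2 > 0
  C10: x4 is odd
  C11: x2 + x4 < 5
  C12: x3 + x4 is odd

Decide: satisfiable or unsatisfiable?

Satisfiable

One satisfying assignment is x1 = 1, x2 = 3, x3 = 0, x4 = 1.
For the less obvious constraints — constraint 3: x3 + x2 = 3; constraint 6: x3 + x4 = 1 — and the others hold by inspection.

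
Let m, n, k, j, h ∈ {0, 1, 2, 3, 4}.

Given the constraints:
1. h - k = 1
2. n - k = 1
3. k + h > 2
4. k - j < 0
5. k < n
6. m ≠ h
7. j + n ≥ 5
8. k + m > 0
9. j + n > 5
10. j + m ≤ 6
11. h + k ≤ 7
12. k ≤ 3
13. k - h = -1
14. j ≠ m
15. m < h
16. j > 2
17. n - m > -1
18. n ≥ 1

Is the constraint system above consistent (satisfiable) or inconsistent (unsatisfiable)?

Satisfiable

The assignment m = 1, n = 3, k = 2, j = 3, h = 3 works:
  constraint 1 holds since h - k = 1.
  constraint 2 holds since n - k = 1.
The rest check out directly.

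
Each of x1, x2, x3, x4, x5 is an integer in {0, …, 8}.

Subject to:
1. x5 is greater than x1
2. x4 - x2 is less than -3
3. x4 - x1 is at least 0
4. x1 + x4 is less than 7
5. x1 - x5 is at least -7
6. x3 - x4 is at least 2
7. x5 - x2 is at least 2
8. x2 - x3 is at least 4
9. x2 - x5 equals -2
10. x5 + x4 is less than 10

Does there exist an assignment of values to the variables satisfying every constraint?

Constraints 3, 5, 6, 7, and 8 give x1 − x5 ≥ -7, x5 − x2 ≥ 2, x2 − x3 ≥ 4, x3 − x4 ≥ 2, x4 − x1 ≥ 0.
Adding all 5 inequalities: the left sides telescope to 0, and the right sides sum to (-7) + 2 + 4 + 2 + 0 = 1. So 0 ≥ 1, which is false.

Unsatisfiable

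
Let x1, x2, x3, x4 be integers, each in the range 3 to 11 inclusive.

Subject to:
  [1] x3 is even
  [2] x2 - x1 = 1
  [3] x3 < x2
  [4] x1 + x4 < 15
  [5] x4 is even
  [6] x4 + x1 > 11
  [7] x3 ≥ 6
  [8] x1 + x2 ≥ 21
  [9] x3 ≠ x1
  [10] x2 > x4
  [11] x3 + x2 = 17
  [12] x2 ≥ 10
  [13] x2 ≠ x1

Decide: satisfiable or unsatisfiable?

Satisfiable

Setting (x1, x2, x3, x4) = (10, 11, 6, 4) satisfies everything: constraint 2: x2 - x1 = 1; constraint 4: x1 + x4 = 14, and the others follow.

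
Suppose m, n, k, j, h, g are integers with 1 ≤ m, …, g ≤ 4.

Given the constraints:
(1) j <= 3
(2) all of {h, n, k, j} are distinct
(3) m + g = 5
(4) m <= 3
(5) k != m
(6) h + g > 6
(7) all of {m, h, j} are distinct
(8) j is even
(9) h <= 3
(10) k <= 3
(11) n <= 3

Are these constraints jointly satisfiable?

Constraints 1, 9, 10, and 11 confine each of h, n, k, j to the 3 values {1, …, 3} (the domain already gives each ≥ 1).
Constraint 2 requires all 4 of them to be distinct, but only 3 values are available — impossible by the pigeonhole principle.

Unsatisfiable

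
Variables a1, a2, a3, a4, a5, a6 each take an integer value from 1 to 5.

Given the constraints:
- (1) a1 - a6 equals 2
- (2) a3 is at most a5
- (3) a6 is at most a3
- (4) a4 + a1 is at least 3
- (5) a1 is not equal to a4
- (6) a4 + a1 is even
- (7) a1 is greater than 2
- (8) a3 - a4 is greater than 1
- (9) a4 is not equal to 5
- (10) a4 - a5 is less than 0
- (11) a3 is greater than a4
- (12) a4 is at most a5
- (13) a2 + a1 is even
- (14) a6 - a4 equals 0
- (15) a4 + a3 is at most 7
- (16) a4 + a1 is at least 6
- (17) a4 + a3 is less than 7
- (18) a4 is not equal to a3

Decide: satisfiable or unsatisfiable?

Try a1 = 4, a2 = 4, a3 = 4, a4 = 2, a5 = 4, a6 = 2.
Check constraint 1: a1 - a6 = 2; constraint 4: a4 + a1 = 6. The remaining constraints are straightforward to verify.

Satisfiable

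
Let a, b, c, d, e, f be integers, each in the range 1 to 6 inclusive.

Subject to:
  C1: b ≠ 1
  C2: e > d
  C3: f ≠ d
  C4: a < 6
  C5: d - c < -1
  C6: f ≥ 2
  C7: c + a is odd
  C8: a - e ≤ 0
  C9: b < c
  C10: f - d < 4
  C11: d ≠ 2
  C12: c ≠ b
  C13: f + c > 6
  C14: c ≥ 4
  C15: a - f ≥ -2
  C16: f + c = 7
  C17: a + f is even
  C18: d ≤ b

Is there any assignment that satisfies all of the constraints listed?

Setting (a, b, c, d, e, f) = (2, 3, 5, 1, 2, 2) satisfies everything: constraint 5: d - c = -4; constraint 8: a - e = 0; constraint 10: f - d = 1, and the others follow.

Satisfiable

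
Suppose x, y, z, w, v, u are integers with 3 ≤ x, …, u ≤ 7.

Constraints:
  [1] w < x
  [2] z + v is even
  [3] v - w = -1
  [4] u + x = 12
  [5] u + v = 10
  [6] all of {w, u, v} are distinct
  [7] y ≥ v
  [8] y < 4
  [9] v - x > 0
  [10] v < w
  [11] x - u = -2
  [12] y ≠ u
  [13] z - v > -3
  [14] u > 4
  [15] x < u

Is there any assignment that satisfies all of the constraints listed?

Unsatisfiable

Constraints 1, 9, and 10 give x < v, v < w, w < x. Chaining: x < v < w < x, which forces x < x — impossible.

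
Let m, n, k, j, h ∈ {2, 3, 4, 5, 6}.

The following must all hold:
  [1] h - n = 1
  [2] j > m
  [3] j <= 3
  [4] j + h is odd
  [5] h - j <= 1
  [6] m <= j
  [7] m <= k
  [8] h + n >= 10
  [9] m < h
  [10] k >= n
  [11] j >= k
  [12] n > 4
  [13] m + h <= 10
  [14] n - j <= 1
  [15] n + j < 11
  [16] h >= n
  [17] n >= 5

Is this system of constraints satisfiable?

Unsatisfiable

From constraints 10 and 17: k ≥ n and n ≥ 5, so k ≥ 5. From constraints 3 and 11: k ≤ j and j ≤ 3, so k ≤ 3. But 3 < 5, so no value of k works.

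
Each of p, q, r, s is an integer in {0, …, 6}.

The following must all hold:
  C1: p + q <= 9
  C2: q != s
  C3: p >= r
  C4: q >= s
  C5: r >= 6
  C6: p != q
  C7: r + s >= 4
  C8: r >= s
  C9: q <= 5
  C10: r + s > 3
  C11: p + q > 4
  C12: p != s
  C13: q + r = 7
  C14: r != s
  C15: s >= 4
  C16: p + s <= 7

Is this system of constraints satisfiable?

Unsatisfiable

From constraints 3 and 5: p ≥ r ≥ 6. From constraints 4 and 15: q ≥ s ≥ 4. Hence p + q ≥ 10. But constraint 1 requires p + q ≤ 9, and 9 < 10. Contradiction.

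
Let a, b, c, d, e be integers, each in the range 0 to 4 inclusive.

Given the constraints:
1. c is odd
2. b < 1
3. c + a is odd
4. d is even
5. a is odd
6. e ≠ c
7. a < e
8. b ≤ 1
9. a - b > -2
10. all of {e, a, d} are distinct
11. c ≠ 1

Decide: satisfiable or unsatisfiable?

Constraint 1 makes c odd and constraint 5 makes a odd, so c + a must be even. Constraint 3 says c + a is odd — contradiction.

Unsatisfiable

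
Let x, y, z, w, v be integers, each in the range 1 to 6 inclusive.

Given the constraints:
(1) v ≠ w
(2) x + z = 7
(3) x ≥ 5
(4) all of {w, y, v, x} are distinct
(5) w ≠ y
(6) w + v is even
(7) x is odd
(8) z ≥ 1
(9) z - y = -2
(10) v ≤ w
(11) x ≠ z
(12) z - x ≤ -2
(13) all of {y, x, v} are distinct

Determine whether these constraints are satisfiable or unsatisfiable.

Satisfiable

Setting (x, y, z, w, v) = (5, 4, 2, 3, 1) satisfies everything: constraint 2: x + z = 7; constraint 9: z - y = -2; constraint 12: z - x = -3, and the others follow.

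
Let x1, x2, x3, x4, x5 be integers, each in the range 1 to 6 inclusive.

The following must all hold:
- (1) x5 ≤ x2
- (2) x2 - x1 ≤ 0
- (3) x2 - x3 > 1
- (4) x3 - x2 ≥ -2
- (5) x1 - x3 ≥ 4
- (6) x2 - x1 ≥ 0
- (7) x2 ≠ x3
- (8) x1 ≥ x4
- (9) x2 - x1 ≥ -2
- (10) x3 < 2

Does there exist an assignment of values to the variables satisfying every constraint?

Unsatisfiable

Constraints 4, 5, and 6 give x1 − x3 ≥ 4, x3 − x2 ≥ -2, x2 − x1 ≥ 0.
Adding all 3 inequalities: the left sides telescope to 0, and the right sides sum to 4 + (-2) + 0 = 2. So 0 ≥ 2, which is false.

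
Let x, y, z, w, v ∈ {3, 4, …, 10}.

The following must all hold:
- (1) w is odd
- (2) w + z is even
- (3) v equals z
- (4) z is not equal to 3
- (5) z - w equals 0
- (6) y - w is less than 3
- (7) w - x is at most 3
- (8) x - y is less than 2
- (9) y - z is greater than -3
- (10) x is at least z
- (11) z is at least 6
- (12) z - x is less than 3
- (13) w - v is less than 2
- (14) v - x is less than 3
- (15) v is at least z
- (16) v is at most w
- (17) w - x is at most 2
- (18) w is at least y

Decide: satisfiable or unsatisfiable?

Try x = 9, y = 9, z = 9, w = 9, v = 9.
Check constraint 5: z - w = 0; constraint 6: y - w = 0; constraint 7: w - x = 0. The remaining constraints are straightforward to verify.

Satisfiable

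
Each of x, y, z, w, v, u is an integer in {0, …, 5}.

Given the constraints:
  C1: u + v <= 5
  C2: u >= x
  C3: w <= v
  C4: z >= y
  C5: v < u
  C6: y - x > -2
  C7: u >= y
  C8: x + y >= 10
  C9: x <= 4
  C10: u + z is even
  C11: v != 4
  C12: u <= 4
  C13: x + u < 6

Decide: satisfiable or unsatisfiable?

From constraint 9: x ≤ 4. From constraints 7 and 12: y ≤ u ≤ 4. Hence x + y ≤ 8. But constraint 8 requires x + y ≥ 10, and 10 > 8. Contradiction.

Unsatisfiable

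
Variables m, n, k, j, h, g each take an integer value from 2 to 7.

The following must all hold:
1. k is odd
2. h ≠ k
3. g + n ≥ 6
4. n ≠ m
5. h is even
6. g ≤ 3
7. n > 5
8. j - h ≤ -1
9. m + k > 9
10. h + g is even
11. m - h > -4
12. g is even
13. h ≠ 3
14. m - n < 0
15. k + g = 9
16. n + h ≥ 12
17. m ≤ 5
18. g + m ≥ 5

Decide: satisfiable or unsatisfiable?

Satisfiable

Setting (m, n, k, j, h, g) = (5, 6, 7, 3, 6, 2) satisfies everything: constraint 3: g + n = 8; constraint 8: j - h = -3; constraint 9: m + k = 12, and the others follow.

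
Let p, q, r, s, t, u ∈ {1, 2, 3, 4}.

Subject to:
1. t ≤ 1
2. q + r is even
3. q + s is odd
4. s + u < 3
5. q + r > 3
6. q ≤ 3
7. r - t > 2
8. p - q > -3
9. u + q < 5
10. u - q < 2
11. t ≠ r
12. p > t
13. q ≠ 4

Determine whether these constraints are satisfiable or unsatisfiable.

Try p = 2, q = 2, r = 4, s = 1, t = 1, u = 1.
Check constraint 4: s + u = 2; constraint 5: q + r = 6. The remaining constraints are straightforward to verify.

Satisfiable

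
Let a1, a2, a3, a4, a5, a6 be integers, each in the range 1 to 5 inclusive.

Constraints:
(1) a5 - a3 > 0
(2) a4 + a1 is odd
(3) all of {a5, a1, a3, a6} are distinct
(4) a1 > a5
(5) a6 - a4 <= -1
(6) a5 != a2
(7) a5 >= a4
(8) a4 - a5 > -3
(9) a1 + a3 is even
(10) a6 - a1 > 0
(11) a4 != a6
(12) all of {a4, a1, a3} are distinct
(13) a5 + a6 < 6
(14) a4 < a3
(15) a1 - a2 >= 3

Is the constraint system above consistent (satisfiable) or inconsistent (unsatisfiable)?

Unsatisfiable

Constraints 1, 4, 5, 10, and 14 give a1 < a6, a6 < a4, a4 < a3, a3 < a5, a5 < a1. Chaining: a1 < a6 < a4 < a3 < a5 < a1, which forces a1 < a1 — impossible.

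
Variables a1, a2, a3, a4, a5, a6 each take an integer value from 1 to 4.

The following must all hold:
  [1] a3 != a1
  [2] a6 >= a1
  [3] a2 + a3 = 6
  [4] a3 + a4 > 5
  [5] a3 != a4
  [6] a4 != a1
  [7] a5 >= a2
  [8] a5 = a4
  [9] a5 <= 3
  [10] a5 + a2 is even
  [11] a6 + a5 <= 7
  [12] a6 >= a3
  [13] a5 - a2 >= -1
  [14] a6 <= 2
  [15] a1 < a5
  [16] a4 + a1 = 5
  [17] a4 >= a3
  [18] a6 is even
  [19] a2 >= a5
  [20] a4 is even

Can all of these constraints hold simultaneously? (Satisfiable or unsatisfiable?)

From constraints 7 and 9: a2 ≤ a5 ≤ 3. From constraints 12 and 14: a3 ≤ a6 ≤ 2. Hence a2 + a3 ≤ 5. But constraint 3 requires a2 + a3 = 6, and 6 > 5. Contradiction.

Unsatisfiable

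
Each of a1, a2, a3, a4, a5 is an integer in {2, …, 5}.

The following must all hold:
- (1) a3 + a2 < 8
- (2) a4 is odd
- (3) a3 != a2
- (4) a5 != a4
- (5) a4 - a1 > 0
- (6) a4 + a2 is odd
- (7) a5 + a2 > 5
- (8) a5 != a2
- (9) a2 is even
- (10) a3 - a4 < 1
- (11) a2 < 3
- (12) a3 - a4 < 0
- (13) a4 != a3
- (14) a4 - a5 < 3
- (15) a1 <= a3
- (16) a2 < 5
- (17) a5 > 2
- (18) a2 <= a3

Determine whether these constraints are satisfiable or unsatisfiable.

Try a1 = 4, a2 = 2, a3 = 4, a4 = 5, a5 = 4.
Check constraint 1: a3 + a2 = 6; constraint 5: a4 - a1 = 1. The remaining constraints are straightforward to verify.

Satisfiable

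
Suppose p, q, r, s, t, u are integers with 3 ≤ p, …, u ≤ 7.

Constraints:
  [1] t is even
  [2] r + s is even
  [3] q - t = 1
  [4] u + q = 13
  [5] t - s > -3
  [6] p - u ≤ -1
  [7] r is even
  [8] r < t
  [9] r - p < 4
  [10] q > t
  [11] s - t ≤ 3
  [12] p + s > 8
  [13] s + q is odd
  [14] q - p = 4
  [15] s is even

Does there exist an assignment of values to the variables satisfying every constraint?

Take p = 3, q = 7, r = 4, s = 6, t = 6, u = 6. Then constraint 3: q - t = 1; constraint 4: u + q = 13; constraint 5: t - s = 0, and every other listed constraint is also met.

Satisfiable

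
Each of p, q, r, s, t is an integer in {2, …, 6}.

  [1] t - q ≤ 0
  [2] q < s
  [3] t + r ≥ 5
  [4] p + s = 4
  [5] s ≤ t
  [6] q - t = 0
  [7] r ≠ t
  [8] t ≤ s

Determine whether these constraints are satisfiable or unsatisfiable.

Constraints 1, 2, and 5 give t ≤ q, q < s, s ≤ t. Chaining: t ≤ q < s ≤ t, which forces t < t — impossible.

Unsatisfiable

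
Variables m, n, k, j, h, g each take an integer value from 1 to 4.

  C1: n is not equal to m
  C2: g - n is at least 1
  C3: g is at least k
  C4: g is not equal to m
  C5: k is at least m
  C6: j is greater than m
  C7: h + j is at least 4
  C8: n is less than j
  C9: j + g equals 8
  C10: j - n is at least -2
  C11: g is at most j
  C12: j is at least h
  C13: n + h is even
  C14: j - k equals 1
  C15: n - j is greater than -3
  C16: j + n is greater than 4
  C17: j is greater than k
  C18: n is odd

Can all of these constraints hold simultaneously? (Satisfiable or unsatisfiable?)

Satisfiable

Take m = 2, n = 3, k = 3, j = 4, h = 1, g = 4. Then constraint 2: g - n = 1; constraint 7: h + j = 5, and every other listed constraint is also met.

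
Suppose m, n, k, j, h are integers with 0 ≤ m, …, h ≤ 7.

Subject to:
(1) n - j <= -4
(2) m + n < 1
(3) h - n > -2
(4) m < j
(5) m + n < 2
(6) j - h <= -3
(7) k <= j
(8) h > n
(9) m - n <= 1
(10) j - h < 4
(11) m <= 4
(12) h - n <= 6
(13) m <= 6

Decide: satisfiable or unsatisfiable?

Unsatisfiable

Constraints 1, 6, and 12 give h − j ≥ 3, j − n ≥ 4, n − h ≥ -6.
Adding all 3 inequalities: the left sides telescope to 0, and the right sides sum to 3 + 4 + (-6) = 1. So 0 ≥ 1, which is false.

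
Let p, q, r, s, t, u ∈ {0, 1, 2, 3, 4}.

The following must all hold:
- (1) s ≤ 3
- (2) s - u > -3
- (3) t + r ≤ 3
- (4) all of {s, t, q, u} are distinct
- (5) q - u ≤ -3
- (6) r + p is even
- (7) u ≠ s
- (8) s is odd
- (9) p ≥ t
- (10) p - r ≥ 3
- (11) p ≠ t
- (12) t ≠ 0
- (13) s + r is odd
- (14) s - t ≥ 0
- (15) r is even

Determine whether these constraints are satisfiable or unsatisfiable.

Satisfiable

Try p = 4, q = 1, r = 0, s = 3, t = 2, u = 4.
Check constraint 2: s - u = -1; constraint 3: t + r = 2; constraint 5: q - u = -3. The remaining constraints are straightforward to verify.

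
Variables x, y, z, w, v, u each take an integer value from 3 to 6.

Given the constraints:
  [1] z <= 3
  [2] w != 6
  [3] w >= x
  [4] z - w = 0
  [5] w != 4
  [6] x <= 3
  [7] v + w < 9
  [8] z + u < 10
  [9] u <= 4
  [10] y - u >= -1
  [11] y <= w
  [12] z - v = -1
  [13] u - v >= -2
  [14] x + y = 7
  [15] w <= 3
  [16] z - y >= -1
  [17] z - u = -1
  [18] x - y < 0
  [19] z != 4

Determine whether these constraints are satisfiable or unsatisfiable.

From constraint 6: x ≤ 3. From constraints 11 and 15: y ≤ w ≤ 3. Hence x + y ≤ 6. But constraint 14 requires x + y = 7, and 7 > 6. Contradiction.

Unsatisfiable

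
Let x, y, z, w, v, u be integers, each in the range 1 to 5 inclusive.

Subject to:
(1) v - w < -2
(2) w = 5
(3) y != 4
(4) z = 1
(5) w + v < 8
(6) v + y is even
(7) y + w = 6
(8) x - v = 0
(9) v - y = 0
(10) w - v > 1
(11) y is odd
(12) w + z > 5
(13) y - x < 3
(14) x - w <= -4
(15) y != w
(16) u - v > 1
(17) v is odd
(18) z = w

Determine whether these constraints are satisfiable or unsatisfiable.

Unsatisfiable

Constraint 4 fixes z = 1 and constraint 2 fixes w = 5, but constraint 18 requires z = w. Since 1 ≠ 5, contradiction.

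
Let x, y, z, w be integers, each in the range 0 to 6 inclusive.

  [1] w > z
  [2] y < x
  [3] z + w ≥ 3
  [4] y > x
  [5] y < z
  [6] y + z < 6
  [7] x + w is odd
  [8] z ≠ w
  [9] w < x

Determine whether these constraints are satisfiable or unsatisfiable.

Constraints 1, 4, 5, and 9 give w < x, x < y, y < z, z < w. Chaining: w < x < y < z < w, which forces w < w — impossible.

Unsatisfiable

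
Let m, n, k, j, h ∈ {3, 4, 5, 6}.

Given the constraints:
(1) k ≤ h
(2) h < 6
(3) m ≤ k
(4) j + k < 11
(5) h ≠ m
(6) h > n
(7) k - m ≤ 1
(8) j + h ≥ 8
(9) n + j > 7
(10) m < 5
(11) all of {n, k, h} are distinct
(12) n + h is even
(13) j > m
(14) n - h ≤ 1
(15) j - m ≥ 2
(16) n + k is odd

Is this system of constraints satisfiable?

The assignment m = 3, n = 3, k = 4, j = 6, h = 5 works:
  constraint 4 holds since j + k = 10.
  constraint 7 holds since k - m = 1.
  constraint 8 holds since j + h = 11.
The rest check out directly.

Satisfiable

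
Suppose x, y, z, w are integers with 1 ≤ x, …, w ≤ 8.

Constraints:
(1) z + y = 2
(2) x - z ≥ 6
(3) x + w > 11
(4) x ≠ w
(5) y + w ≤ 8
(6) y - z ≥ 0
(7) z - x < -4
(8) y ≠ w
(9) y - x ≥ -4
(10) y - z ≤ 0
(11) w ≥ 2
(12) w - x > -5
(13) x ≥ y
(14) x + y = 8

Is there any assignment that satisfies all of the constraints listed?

Unsatisfiable

Constraints 2, 9, and 10 give y − x ≥ -4, x − z ≥ 6, z − y ≥ 0.
Adding all 3 inequalities: the left sides telescope to 0, and the right sides sum to (-4) + 6 + 0 = 2. So 0 ≥ 2, which is false.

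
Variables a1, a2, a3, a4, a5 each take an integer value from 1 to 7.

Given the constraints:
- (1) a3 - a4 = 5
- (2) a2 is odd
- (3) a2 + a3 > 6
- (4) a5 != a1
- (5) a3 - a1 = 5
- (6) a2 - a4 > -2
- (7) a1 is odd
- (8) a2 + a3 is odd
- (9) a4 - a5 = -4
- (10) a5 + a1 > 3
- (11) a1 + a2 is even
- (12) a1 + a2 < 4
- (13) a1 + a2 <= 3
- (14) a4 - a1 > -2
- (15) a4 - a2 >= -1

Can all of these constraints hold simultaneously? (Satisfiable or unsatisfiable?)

Satisfiable

Take a1 = 1, a2 = 1, a3 = 6, a4 = 1, a5 = 5. Then constraint 1: a3 - a4 = 5; constraint 3: a2 + a3 = 7, and every other listed constraint is also met.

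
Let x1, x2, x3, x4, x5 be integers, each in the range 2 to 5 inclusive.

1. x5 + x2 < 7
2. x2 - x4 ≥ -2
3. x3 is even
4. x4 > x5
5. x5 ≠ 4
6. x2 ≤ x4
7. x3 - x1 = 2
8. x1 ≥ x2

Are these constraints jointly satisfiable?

Satisfiable

Try x1 = 2, x2 = 2, x3 = 4, x4 = 4, x5 = 2.
Check constraint 1: x5 + x2 = 4; constraint 2: x2 - x4 = -2. The remaining constraints are straightforward to verify.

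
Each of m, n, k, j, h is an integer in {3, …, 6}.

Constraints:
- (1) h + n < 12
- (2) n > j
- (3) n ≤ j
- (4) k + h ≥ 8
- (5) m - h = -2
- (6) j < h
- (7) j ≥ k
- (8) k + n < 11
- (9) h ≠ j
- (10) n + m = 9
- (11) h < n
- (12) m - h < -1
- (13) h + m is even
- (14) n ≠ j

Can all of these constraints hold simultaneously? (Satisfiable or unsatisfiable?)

Constraints 3, 6, and 11 give j < h, h < n, n ≤ j. Chaining: j < h < n ≤ j, which forces j < j — impossible.

Unsatisfiable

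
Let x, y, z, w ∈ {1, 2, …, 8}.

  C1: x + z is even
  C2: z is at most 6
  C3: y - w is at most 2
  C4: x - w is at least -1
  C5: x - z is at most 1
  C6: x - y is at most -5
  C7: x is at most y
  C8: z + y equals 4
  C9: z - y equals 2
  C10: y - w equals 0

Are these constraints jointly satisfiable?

Constraints 3, 4, and 6 give w − y ≥ -2, y − x ≥ 5, x − w ≥ -1.
Adding all 3 inequalities: the left sides telescope to 0, and the right sides sum to (-2) + 5 + (-1) = 2. So 0 ≥ 2, which is false.

Unsatisfiable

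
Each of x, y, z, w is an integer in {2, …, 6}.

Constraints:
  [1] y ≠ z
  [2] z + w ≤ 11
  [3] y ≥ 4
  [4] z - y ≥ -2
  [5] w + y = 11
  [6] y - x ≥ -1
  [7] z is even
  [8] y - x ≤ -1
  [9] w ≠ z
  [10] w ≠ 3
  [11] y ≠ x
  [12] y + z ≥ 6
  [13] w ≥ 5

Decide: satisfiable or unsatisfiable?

Take x = 6, y = 5, z = 4, w = 6. Then constraint 2: z + w = 10; constraint 4: z - y = -1, and every other listed constraint is also met.

Satisfiable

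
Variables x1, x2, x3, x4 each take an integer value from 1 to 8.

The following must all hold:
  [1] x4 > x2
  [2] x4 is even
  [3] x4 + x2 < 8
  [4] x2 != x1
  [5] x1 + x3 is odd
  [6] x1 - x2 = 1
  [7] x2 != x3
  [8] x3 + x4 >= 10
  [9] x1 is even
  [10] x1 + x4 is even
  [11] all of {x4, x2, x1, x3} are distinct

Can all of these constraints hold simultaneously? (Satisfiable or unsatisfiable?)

The assignment x1 = 2, x2 = 1, x3 = 7, x4 = 6 works:
  constraint 3 holds since x4 + x2 = 7.
  constraint 6 holds since x1 - x2 = 1.
The rest check out directly.

Satisfiable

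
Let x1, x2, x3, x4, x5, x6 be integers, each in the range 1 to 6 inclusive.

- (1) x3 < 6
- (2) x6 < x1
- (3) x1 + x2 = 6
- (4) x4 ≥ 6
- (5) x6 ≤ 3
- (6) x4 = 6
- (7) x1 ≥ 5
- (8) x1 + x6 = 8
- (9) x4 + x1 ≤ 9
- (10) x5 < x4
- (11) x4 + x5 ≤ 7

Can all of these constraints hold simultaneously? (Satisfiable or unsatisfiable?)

From constraint 4: x4 ≥ 6. From constraint 7: x1 ≥ 5. Hence x4 + x1 ≥ 11. But constraint 9 requires x4 + x1 ≤ 9, and 9 < 11. Contradiction.

Unsatisfiable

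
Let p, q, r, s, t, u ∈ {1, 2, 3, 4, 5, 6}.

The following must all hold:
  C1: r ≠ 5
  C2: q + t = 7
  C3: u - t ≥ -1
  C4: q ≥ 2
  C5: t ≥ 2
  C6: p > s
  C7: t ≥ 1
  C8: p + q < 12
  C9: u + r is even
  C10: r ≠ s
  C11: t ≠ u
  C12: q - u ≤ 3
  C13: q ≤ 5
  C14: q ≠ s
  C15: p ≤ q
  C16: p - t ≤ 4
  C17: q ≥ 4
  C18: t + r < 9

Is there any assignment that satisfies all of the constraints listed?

Satisfiable

Take p = 4, q = 5, r = 4, s = 3, t = 2, u = 4. Then constraint 2: q + t = 7; constraint 3: u - t = 2; constraint 8: p + q = 9, and every other listed constraint is also met.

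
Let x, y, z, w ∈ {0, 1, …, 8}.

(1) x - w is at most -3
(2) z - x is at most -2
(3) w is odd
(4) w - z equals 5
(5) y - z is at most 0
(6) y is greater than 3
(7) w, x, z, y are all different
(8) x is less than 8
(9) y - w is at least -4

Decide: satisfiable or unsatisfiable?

Unsatisfiable

Constraints 1, 2, 5, and 9 give w − x ≥ 3, x − z ≥ 2, z − y ≥ 0, y − w ≥ -4.
Adding all 4 inequalities: the left sides telescope to 0, and the right sides sum to 3 + 2 + 0 + (-4) = 1. So 0 ≥ 1, which is false.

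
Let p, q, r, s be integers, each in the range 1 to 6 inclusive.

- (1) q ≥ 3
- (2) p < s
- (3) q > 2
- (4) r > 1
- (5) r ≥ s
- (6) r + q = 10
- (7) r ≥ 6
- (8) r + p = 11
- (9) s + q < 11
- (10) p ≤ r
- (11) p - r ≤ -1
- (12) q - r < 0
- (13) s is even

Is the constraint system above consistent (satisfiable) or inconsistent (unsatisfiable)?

Satisfiable

Try p = 5, q = 4, r = 6, s = 6.
Check constraint 6: r + q = 10; constraint 8: r + p = 11. The remaining constraints are straightforward to verify.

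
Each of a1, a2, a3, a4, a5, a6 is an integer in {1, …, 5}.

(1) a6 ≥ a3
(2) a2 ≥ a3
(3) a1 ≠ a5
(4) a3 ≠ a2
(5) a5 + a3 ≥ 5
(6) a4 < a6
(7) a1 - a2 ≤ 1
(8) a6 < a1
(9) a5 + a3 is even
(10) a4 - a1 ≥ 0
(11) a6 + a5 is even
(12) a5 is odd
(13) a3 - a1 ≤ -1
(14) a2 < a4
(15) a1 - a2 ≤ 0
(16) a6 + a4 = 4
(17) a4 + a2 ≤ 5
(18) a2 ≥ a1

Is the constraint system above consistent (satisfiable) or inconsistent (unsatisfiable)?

Constraints 6, 8, 14, and 15 give a2 < a4, a4 < a6, a6 < a1, a1 ≤ a2. Chaining: a2 < a4 < a6 < a1 ≤ a2, which forces a2 < a2 — impossible.

Unsatisfiable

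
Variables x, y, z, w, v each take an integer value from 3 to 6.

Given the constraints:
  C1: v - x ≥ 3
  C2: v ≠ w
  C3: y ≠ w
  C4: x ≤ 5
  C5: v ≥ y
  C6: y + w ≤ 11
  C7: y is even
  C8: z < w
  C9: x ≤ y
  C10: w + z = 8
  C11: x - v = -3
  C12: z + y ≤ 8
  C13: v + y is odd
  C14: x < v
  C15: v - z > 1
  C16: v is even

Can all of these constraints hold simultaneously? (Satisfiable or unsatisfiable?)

Unsatisfiable

Constraint 16 makes v even and constraint 7 makes y even, so v + y must be even. Constraint 13 says v + y is odd — contradiction.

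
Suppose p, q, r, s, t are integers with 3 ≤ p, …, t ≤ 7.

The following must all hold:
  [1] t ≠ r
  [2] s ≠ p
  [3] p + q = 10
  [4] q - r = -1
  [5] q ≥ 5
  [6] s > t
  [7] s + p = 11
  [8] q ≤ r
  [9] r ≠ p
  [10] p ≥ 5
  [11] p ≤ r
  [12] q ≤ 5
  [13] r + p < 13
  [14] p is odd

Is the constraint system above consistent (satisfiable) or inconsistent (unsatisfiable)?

Try p = 5, q = 5, r = 6, s = 6, t = 3.
Check constraint 3: p + q = 10; constraint 4: q - r = -1. The remaining constraints are straightforward to verify.

Satisfiable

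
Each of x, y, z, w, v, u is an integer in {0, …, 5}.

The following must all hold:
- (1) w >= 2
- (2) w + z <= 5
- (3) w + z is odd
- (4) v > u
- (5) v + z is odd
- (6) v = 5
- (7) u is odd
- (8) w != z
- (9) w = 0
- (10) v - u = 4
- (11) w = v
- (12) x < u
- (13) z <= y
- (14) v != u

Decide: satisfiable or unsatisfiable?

Constraint 9 fixes w = 0 and constraint 6 fixes v = 5, but constraint 11 requires w = v. Since 0 ≠ 5, contradiction.

Unsatisfiable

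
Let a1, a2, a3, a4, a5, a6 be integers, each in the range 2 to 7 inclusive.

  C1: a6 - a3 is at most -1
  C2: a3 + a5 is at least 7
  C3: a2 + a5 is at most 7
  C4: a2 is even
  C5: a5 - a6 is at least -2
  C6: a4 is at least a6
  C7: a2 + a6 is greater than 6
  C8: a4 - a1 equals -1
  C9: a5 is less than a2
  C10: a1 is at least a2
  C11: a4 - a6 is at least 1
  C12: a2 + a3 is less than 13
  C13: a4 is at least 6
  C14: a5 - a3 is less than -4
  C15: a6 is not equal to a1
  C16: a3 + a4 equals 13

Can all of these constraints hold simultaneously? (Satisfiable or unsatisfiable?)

Try a1 = 7, a2 = 4, a3 = 7, a4 = 6, a5 = 2, a6 = 4.
Check constraint 1: a6 - a3 = -3; constraint 2: a3 + a5 = 9. The remaining constraints are straightforward to verify.

Satisfiable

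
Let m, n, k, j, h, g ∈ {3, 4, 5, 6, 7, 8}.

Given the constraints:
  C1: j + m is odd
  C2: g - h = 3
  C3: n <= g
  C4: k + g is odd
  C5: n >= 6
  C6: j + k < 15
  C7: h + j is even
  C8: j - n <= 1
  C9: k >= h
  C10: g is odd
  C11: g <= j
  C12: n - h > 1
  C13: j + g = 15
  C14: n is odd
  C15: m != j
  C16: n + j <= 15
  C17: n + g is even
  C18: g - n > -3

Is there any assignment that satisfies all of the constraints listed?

One satisfying assignment is m = 7, n = 7, k = 4, j = 8, h = 4, g = 7.
For the less obvious constraints — constraint 2: g - h = 3; constraint 6: j + k = 12 — and the others hold by inspection.

Satisfiable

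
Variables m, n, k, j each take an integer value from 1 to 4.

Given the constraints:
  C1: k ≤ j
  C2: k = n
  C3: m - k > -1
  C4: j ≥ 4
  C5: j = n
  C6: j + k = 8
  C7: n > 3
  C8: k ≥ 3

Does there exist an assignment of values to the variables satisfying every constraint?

Satisfiable

The assignment m = 4, n = 4, k = 4, j = 4 works:
  constraint 1 holds since k = 4, j = 4.
  constraint 3 holds since m - k = 0.
  constraint 6 holds since j + k = 8.
The rest check out directly.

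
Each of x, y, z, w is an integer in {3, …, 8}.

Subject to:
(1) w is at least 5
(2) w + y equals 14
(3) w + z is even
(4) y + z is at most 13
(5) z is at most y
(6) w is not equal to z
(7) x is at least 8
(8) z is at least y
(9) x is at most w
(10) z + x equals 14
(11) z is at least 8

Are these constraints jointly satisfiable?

From constraints 7 and 9: w ≥ x ≥ 8. From constraints 5 and 11: y ≥ z ≥ 8. Hence w + y ≥ 16. But constraint 2 requires w + y = 14, and 14 < 16. Contradiction.

Unsatisfiable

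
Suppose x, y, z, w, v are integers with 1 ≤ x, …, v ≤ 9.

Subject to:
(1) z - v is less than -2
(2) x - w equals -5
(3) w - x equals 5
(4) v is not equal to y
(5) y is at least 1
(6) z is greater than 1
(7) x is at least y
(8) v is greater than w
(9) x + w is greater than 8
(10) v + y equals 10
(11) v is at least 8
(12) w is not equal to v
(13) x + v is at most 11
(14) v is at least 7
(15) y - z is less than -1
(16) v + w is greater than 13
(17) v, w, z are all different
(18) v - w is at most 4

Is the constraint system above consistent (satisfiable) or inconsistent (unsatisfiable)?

Try x = 2, y = 2, z = 5, w = 7, v = 8.
Check constraint 1: z - v = -3; constraint 2: x - w = -5. The remaining constraints are straightforward to verify.

Satisfiable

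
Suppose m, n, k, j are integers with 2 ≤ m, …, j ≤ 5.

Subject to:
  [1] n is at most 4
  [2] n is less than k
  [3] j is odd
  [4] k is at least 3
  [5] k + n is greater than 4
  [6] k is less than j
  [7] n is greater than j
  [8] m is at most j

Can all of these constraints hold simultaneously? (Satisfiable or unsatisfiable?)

Constraints 2, 6, and 7 give n < k, k < j, j < n. Chaining: n < k < j < n, which forces n < n — impossible.

Unsatisfiable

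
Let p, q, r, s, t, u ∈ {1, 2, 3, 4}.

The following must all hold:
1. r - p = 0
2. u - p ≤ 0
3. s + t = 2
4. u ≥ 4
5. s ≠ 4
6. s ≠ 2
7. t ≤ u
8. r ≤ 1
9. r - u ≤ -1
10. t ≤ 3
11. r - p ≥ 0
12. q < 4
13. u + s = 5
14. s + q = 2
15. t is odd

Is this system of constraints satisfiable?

Constraints 2, 9, and 11 give p − u ≥ 0, u − r ≥ 1, r − p ≥ 0.
Adding all 3 inequalities: the left sides telescope to 0, and the right sides sum to 0 + 1 + 0 = 1. So 0 ≥ 1, which is false.

Unsatisfiable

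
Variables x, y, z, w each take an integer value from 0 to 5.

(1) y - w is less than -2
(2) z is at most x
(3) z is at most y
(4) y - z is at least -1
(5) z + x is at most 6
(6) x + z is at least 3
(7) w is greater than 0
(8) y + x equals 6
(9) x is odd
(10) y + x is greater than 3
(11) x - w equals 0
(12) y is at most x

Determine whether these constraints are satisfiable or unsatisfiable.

Try x = 5, y = 1, z = 1, w = 5.
Check constraint 1: y - w = -4; constraint 4: y - z = 0; constraint 5: z + x = 6. The remaining constraints are straightforward to verify.

Satisfiable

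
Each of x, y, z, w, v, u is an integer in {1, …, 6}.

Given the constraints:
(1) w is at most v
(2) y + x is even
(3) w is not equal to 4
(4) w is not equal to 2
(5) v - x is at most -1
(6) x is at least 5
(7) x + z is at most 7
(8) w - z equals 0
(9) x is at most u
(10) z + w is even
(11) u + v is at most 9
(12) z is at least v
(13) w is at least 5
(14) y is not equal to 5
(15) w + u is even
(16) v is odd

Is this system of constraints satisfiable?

Unsatisfiable

From constraints 6 and 9: u ≥ x ≥ 5. From constraints 1 and 13: v ≥ w ≥ 5. Hence u + v ≥ 10. But constraint 11 requires u + v ≤ 9, and 9 < 10. Contradiction.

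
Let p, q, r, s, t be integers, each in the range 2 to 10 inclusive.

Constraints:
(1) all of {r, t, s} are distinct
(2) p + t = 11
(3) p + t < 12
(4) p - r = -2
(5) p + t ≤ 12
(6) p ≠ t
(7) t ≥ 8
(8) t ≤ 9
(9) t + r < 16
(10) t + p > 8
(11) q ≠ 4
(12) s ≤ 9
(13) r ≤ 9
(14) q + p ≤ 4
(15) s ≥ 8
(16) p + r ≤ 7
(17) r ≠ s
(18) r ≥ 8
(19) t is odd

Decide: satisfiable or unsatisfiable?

Unsatisfiable

Constraints 7, 8, 12, 13, 15, and 18 confine each of r, t, s to the 2 values {8, 9}.
Constraint 1 requires all 3 of them to be distinct, but only 2 values are available — impossible by the pigeonhole principle.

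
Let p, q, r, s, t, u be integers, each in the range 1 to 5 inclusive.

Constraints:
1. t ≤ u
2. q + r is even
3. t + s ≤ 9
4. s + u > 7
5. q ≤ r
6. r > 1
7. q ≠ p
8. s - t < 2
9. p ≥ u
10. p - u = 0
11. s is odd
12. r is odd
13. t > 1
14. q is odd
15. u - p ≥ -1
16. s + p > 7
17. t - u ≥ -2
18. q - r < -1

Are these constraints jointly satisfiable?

Satisfiable

Take p = 5, q = 3, r = 5, s = 3, t = 4, u = 5. Then constraint 3: t + s = 7; constraint 4: s + u = 8; constraint 8: s - t = -1, and every other listed constraint is also met.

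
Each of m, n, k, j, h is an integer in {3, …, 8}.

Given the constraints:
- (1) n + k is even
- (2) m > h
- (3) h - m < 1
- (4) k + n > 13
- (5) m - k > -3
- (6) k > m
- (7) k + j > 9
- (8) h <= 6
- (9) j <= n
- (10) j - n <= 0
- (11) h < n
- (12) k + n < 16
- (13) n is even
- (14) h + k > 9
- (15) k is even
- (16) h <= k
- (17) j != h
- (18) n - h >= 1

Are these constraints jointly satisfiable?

Try m = 5, n = 8, k = 6, j = 5, h = 4.
Check constraint 3: h - m = -1; constraint 4: k + n = 14; constraint 5: m - k = -1. The remaining constraints are straightforward to verify.

Satisfiable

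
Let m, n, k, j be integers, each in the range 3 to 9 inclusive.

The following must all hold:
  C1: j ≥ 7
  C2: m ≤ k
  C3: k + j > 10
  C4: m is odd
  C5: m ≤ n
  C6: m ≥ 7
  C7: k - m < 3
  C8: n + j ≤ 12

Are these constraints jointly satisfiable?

From constraints 5 and 6: n ≥ m ≥ 7. From constraint 1: j ≥ 7. Hence n + j ≥ 14. But constraint 8 requires n + j ≤ 12, and 12 < 14. Contradiction.

Unsatisfiable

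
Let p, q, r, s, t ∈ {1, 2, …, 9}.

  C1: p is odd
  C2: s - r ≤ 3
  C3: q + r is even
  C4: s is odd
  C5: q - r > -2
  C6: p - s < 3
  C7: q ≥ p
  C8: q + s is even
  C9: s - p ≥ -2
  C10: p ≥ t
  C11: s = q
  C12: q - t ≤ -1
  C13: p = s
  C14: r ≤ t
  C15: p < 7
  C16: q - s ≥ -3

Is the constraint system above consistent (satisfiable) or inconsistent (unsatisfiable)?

Constraints 7, 10, and 12 give t ≤ p, p ≤ q, q < t. Chaining: t ≤ p ≤ q < t, which forces t < t — impossible.

Unsatisfiable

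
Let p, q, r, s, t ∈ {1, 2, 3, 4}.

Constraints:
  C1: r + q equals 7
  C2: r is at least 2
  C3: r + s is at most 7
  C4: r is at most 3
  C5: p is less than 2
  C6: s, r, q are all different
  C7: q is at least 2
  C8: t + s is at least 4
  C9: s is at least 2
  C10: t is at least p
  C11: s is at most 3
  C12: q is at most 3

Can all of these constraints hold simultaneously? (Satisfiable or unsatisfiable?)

Constraints 2, 4, 7, 9, 11, and 12 confine each of s, r, q to the 2 values {2, 3}.
Constraint 6 requires all 3 of them to be distinct, but only 2 values are available — impossible by the pigeonhole principle.

Unsatisfiable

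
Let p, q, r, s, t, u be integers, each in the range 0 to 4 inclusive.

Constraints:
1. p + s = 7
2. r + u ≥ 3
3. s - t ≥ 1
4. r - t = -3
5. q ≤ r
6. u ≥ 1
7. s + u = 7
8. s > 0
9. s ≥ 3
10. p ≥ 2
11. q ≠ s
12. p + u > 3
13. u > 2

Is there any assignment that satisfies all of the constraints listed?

The assignment p = 3, q = 0, r = 0, s = 4, t = 3, u = 3 works:
  constraint 1 holds since p + s = 7.
  constraint 2 holds since r + u = 3.
  constraint 3 holds since s - t = 1.
The rest check out directly.

Satisfiable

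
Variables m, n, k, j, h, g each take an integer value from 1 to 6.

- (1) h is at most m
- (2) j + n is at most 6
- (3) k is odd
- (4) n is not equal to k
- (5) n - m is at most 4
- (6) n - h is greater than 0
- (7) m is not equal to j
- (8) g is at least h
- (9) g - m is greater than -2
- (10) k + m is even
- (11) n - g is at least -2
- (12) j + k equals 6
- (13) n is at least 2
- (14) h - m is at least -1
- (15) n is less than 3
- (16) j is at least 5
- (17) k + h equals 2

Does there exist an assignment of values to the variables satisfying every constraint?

Unsatisfiable

From constraint 16: j ≥ 5. From constraint 13: n ≥ 2. Hence j + n ≥ 7. But constraint 2 requires j + n ≤ 6, and 6 < 7. Contradiction.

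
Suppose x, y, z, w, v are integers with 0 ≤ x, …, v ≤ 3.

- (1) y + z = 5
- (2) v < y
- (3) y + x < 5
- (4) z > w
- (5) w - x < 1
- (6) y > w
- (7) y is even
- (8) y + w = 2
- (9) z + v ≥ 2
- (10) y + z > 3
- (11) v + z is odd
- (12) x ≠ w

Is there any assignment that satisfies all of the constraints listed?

One satisfying assignment is x = 1, y = 2, z = 3, w = 0, v = 0.
For the less obvious constraints — constraint 1: y + z = 5; constraint 3: y + x = 3; constraint 5: w - x = -1 — and the others hold by inspection.

Satisfiable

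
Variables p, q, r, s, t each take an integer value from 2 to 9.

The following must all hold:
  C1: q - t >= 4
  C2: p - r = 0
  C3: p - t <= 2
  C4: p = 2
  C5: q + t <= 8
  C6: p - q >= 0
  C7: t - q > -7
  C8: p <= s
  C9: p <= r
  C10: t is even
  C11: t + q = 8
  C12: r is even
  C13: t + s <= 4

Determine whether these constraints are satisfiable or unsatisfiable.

Constraints 1, 3, and 6 give p − q ≥ 0, q − t ≥ 4, t − p ≥ -2.
Adding all 3 inequalities: the left sides telescope to 0, and the right sides sum to 0 + 4 + (-2) = 2. So 0 ≥ 2, which is false.

Unsatisfiable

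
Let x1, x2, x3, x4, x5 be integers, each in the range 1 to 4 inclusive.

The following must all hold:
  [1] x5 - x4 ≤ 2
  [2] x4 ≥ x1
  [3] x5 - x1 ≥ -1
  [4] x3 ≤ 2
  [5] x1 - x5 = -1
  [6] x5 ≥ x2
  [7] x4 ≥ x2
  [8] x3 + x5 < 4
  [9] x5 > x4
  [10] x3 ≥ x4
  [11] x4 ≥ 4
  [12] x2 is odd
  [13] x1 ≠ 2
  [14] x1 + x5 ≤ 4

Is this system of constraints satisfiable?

From constraints 10 and 11: x3 ≥ x4 and x4 ≥ 4, so x3 ≥ 4. From constraint 4: x3 ≤ 2. But 2 < 4, so no value of x3 works.

Unsatisfiable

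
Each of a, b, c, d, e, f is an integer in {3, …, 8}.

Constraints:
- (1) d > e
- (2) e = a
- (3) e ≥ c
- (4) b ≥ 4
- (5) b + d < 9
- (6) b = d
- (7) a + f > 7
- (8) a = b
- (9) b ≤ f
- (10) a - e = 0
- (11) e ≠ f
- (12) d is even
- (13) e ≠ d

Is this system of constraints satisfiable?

From constraints 2, 6, and 8, e = a = b = d, so e = d. But constraint 13 says e ≠ d. Contradiction.

Unsatisfiable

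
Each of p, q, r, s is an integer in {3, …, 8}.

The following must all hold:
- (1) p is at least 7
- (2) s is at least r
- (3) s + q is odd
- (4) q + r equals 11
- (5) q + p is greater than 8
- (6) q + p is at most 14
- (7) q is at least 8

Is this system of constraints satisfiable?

Unsatisfiable

From constraint 7: q ≥ 8. From constraint 1: p ≥ 7. Hence q + p ≥ 15. But constraint 6 requires q + p ≤ 14, and 14 < 15. Contradiction.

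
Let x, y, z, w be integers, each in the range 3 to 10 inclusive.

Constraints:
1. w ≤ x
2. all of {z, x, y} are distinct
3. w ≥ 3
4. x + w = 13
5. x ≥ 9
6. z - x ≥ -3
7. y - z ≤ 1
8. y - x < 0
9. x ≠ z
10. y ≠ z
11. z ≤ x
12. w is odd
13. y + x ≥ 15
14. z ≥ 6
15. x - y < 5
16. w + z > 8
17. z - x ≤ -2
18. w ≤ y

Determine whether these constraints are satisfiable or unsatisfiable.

Satisfiable

Setting (x, y, z, w) = (10, 8, 7, 3) satisfies everything: constraint 4: x + w = 13; constraint 6: z - x = -3; constraint 7: y - z = 1, and the others follow.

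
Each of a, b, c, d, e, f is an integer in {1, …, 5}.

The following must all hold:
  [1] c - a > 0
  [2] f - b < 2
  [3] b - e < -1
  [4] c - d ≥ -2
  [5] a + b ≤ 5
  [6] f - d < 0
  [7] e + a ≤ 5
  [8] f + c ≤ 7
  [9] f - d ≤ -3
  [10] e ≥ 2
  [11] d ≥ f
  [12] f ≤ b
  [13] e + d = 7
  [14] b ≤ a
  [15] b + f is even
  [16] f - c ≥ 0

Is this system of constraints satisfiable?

Unsatisfiable

Constraints 4, 9, and 16 give d − f ≥ 3, f − c ≥ 0, c − d ≥ -2.
Adding all 3 inequalities: the left sides telescope to 0, and the right sides sum to 3 + 0 + (-2) = 1. So 0 ≥ 1, which is false.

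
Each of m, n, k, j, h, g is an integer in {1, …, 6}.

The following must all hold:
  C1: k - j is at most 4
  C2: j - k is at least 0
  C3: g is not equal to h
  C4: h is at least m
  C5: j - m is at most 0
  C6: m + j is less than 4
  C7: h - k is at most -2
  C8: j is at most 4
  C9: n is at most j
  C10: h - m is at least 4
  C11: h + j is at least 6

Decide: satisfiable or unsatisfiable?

Constraints 1, 5, 7, and 10 give h − m ≥ 4, m − j ≥ 0, j − k ≥ -4, k − h ≥ 2.
Adding all 4 inequalities: the left sides telescope to 0, and the right sides sum to 4 + 0 + (-4) + 2 = 2. So 0 ≥ 2, which is false.

Unsatisfiable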